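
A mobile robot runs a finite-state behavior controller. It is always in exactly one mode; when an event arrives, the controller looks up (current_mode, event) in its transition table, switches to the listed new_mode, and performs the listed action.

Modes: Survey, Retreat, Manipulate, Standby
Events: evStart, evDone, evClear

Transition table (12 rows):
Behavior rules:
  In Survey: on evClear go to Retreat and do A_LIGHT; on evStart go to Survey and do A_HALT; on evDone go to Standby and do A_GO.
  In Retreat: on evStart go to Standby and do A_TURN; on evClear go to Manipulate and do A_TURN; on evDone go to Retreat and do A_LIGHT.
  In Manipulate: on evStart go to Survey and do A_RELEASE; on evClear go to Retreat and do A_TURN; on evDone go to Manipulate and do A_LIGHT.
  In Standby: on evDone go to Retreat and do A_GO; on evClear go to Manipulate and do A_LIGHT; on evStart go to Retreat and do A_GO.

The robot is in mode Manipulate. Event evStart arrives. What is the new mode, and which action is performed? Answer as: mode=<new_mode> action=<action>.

mode=Survey action=A_RELEASE

current mode = Manipulate; filter table to that mode:
  (Manipulate, evStart) → (Survey, A_RELEASE)  ← event matches
  (Manipulate, evClear) → (Retreat, A_TURN)
  (Manipulate, evDone) → (Manipulate, A_LIGHT)
event = evStart selects (Survey, A_RELEASE)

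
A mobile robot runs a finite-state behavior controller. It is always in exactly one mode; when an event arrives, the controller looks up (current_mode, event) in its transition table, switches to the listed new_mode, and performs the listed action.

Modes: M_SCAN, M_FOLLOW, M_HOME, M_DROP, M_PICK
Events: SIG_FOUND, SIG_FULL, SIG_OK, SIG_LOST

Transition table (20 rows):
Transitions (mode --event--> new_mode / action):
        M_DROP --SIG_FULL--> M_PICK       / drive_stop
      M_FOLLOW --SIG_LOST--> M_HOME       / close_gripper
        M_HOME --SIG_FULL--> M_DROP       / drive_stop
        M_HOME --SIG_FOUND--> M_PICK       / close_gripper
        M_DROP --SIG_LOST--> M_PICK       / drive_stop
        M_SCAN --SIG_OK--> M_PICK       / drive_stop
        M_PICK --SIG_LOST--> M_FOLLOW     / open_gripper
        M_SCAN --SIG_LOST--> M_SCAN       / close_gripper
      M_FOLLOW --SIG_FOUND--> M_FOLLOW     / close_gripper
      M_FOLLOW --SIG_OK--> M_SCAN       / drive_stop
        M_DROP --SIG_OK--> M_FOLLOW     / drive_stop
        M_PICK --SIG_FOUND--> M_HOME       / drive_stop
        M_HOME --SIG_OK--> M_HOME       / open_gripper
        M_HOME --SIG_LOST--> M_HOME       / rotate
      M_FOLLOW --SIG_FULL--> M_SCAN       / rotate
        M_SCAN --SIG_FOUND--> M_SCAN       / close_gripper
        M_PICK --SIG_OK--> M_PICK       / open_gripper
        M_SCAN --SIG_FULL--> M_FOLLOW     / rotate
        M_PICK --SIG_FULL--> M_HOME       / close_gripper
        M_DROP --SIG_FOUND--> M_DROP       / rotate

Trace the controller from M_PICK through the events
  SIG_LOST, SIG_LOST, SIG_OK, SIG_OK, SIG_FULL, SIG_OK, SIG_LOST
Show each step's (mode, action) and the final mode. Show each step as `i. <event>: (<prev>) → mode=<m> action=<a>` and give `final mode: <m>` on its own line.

1. SIG_LOST: (M_PICK) → mode=M_FOLLOW action=open_gripper
2. SIG_LOST: (M_FOLLOW) → mode=M_HOME action=close_gripper
3. SIG_OK: (M_HOME) → mode=M_HOME action=open_gripper
4. SIG_OK: (M_HOME) → mode=M_HOME action=open_gripper
5. SIG_FULL: (M_HOME) → mode=M_DROP action=drive_stop
6. SIG_OK: (M_DROP) → mode=M_FOLLOW action=drive_stop
7. SIG_LOST: (M_FOLLOW) → mode=M_HOME action=close_gripper

final mode: M_HOME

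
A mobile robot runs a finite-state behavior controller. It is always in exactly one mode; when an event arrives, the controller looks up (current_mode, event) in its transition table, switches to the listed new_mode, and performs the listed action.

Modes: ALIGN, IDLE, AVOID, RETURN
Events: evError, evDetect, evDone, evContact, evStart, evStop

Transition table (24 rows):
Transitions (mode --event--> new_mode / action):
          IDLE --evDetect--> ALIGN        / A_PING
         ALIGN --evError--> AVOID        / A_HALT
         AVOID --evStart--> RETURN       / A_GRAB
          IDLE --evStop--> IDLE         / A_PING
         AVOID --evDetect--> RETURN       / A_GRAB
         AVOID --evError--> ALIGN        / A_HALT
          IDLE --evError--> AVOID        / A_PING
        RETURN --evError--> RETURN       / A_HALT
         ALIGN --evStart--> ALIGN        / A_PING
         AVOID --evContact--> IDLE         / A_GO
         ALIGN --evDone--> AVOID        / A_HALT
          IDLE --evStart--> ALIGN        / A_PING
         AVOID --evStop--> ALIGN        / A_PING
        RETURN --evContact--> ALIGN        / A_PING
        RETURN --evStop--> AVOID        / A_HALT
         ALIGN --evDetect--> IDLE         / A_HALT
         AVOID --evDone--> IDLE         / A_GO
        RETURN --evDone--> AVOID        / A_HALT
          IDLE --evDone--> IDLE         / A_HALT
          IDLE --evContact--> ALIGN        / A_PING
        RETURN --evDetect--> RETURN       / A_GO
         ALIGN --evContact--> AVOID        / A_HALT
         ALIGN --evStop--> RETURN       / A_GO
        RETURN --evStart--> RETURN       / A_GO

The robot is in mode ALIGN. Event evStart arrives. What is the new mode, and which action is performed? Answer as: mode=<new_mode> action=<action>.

mode=ALIGN action=A_PING

current mode = ALIGN; filter table to that mode:
  (ALIGN, evError) → (AVOID, A_HALT)
  (ALIGN, evStart) → (ALIGN, A_PING)  ← event matches
  (ALIGN, evDone) → (AVOID, A_HALT)
  (ALIGN, evDetect) → (IDLE, A_HALT)
  (ALIGN, evContact) → (AVOID, A_HALT)
  (ALIGN, evStop) → (RETURN, A_GO)
event = evStart selects (ALIGN, A_PING)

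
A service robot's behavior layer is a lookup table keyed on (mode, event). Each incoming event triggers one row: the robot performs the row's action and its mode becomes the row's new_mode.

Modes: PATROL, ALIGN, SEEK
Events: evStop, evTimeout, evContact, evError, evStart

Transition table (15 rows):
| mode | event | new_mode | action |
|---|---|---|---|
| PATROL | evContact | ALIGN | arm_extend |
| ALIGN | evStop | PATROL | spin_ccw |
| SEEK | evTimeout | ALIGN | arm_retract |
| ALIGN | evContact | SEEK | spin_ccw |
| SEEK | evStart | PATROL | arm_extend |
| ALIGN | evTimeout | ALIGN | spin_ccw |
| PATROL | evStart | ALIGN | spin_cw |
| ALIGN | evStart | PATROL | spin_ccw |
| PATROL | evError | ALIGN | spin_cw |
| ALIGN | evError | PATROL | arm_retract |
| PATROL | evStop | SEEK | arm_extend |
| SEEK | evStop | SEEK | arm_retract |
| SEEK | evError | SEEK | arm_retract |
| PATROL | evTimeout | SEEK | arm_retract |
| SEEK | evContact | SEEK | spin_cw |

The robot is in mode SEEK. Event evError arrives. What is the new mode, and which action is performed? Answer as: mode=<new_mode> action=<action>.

mode=SEEK action=arm_retract

current mode = SEEK; filter table to that mode:
  (SEEK, evTimeout) → (ALIGN, arm_retract)
  (SEEK, evStart) → (PATROL, arm_extend)
  (SEEK, evStop) → (SEEK, arm_retract)
  (SEEK, evError) → (SEEK, arm_retract)  ← event matches
  (SEEK, evContact) → (SEEK, spin_cw)
event = evError selects (SEEK, arm_retract)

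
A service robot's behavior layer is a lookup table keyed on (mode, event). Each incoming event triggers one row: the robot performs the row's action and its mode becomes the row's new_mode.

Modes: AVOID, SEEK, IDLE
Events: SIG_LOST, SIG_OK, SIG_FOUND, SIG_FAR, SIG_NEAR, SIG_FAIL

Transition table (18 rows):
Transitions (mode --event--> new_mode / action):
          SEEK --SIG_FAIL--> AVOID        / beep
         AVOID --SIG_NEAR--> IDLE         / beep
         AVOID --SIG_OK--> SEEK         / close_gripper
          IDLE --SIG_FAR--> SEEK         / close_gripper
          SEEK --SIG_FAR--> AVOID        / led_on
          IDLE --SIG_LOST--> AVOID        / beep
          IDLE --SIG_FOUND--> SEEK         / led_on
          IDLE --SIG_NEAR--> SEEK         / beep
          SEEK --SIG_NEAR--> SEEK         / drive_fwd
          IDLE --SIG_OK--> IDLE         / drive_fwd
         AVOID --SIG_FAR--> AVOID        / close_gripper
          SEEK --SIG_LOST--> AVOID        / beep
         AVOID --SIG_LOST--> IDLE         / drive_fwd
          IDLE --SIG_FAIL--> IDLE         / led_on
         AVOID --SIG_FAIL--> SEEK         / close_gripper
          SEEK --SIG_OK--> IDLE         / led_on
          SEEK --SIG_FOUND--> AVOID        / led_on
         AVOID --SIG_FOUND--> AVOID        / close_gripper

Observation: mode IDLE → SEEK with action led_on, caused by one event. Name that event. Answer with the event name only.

try SIG_LOST: (IDLE, SIG_LOST) → (AVOID, beep)
try SIG_OK: (IDLE, SIG_OK) → (IDLE, drive_fwd)
try SIG_FOUND: (IDLE, SIG_FOUND) → (SEEK, led_on)  ← matches
try SIG_FAR: (IDLE, SIG_FAR) → (SEEK, close_gripper)
try SIG_NEAR: (IDLE, SIG_NEAR) → (SEEK, beep)
try SIG_FAIL: (IDLE, SIG_FAIL) → (IDLE, led_on)

SIG_FOUND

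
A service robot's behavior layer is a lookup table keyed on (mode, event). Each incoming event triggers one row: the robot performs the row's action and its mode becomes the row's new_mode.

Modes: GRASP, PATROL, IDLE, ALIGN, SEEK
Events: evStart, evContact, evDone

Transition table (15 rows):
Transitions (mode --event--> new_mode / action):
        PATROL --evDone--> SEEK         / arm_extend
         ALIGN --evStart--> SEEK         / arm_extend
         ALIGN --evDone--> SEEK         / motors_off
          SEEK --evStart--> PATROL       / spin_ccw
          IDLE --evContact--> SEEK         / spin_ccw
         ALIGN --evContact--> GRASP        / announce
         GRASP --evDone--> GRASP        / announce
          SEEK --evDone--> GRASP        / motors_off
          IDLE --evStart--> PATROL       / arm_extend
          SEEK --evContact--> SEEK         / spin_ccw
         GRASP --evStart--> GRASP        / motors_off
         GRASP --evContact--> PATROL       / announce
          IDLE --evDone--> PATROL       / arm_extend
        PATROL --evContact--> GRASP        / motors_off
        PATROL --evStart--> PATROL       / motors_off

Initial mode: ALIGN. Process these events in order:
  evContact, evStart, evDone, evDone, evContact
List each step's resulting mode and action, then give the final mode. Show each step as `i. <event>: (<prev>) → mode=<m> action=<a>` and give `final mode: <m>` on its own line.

final mode: PATROL

1. evContact: (ALIGN) → mode=GRASP action=announce
2. evStart: (GRASP) → mode=GRASP action=motors_off
3. evDone: (GRASP) → mode=GRASP action=announce
4. evDone: (GRASP) → mode=GRASP action=announce
5. evContact: (GRASP) → mode=PATROL action=announce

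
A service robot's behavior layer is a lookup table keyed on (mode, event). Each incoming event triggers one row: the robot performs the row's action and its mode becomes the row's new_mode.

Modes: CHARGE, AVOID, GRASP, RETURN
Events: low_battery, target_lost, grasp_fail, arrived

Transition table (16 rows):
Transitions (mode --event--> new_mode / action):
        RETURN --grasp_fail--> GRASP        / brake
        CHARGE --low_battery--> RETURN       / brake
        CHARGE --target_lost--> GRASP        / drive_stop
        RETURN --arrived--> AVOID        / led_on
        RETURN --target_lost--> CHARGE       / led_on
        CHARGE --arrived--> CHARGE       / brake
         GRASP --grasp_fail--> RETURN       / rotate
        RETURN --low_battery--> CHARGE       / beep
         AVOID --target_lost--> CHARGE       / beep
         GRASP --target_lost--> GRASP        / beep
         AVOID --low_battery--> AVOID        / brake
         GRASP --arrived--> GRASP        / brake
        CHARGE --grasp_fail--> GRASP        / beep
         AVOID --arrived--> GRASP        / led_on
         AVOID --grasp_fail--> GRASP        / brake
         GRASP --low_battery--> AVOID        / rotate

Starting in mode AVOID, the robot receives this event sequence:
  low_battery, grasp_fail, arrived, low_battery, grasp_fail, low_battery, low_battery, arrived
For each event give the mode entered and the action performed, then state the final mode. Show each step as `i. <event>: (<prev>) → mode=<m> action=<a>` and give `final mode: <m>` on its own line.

final mode: GRASP

1. low_battery: (AVOID) → mode=AVOID action=brake
2. grasp_fail: (AVOID) → mode=GRASP action=brake
3. arrived: (GRASP) → mode=GRASP action=brake
4. low_battery: (GRASP) → mode=AVOID action=rotate
5. grasp_fail: (AVOID) → mode=GRASP action=brake
6. low_battery: (GRASP) → mode=AVOID action=rotate
7. low_battery: (AVOID) → mode=AVOID action=brake
8. arrived: (AVOID) → mode=GRASP action=led_on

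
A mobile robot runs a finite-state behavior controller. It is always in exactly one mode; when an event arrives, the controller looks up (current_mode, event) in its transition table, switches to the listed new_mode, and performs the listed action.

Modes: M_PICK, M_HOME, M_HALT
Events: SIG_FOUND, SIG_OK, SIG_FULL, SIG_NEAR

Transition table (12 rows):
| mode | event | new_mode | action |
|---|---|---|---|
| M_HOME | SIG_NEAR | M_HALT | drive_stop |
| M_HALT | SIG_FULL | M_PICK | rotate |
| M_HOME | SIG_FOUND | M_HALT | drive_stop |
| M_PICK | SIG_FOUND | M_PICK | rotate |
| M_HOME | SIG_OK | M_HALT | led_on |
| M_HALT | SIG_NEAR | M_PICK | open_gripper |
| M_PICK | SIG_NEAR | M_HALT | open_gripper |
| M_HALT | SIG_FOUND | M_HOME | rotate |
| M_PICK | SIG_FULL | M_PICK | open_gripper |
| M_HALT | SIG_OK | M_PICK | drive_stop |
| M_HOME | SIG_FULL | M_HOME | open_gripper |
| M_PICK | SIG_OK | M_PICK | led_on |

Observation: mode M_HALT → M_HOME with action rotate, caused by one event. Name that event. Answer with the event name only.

SIG_FOUND

try SIG_FOUND: (M_HALT, SIG_FOUND) → (M_HOME, rotate)  ← matches
try SIG_OK: (M_HALT, SIG_OK) → (M_PICK, drive_stop)
try SIG_FULL: (M_HALT, SIG_FULL) → (M_PICK, rotate)
try SIG_NEAR: (M_HALT, SIG_NEAR) → (M_PICK, open_gripper)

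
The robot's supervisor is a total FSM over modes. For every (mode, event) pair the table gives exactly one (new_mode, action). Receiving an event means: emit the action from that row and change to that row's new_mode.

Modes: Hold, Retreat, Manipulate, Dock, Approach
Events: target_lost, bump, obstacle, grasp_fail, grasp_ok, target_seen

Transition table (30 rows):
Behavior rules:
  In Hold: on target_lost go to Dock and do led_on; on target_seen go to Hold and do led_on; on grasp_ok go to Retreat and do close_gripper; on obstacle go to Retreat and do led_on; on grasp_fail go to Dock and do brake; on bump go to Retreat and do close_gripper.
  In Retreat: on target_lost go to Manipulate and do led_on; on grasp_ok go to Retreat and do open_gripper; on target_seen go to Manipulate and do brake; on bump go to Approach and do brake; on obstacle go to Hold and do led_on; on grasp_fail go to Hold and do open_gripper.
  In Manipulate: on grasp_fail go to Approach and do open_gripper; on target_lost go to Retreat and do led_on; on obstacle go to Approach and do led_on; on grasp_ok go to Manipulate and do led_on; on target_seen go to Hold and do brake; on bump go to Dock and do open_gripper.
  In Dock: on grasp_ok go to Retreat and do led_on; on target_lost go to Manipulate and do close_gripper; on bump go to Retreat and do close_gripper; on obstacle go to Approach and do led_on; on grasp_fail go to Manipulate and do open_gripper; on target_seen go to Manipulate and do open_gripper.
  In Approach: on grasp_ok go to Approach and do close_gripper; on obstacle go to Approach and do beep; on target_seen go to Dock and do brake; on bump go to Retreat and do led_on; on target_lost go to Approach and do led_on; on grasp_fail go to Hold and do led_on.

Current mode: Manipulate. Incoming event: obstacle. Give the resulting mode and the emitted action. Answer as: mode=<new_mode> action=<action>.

current mode = Manipulate; filter table to that mode:
  (Manipulate, grasp_fail) → (Approach, open_gripper)
  (Manipulate, target_lost) → (Retreat, led_on)
  (Manipulate, obstacle) → (Approach, led_on)  ← event matches
  (Manipulate, grasp_ok) → (Manipulate, led_on)
  (Manipulate, target_seen) → (Hold, brake)
  (Manipulate, bump) → (Dock, open_gripper)
event = obstacle selects (Approach, led_on)

mode=Approach action=led_on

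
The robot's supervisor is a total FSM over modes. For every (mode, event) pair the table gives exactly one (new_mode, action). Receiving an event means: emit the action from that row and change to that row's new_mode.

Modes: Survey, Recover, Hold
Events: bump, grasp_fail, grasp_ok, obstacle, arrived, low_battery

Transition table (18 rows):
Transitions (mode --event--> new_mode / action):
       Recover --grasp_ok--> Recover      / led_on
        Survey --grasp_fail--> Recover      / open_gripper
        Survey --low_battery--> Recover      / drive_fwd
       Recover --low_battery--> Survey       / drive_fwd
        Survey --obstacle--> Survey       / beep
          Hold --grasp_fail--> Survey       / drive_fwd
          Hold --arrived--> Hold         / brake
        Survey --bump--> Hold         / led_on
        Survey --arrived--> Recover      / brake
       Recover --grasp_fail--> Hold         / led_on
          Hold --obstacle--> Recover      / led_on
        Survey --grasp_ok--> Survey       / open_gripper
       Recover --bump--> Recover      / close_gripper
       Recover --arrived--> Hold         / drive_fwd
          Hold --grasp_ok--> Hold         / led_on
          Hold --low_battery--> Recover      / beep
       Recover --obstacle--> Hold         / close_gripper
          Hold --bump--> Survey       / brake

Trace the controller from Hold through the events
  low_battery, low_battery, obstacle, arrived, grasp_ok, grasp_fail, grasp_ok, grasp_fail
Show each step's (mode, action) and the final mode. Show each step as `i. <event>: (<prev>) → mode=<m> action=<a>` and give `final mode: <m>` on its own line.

1. low_battery: (Hold) → mode=Recover action=beep
2. low_battery: (Recover) → mode=Survey action=drive_fwd
3. obstacle: (Survey) → mode=Survey action=beep
4. arrived: (Survey) → mode=Recover action=brake
5. grasp_ok: (Recover) → mode=Recover action=led_on
6. grasp_fail: (Recover) → mode=Hold action=led_on
7. grasp_ok: (Hold) → mode=Hold action=led_on
8. grasp_fail: (Hold) → mode=Survey action=drive_fwd

final mode: Survey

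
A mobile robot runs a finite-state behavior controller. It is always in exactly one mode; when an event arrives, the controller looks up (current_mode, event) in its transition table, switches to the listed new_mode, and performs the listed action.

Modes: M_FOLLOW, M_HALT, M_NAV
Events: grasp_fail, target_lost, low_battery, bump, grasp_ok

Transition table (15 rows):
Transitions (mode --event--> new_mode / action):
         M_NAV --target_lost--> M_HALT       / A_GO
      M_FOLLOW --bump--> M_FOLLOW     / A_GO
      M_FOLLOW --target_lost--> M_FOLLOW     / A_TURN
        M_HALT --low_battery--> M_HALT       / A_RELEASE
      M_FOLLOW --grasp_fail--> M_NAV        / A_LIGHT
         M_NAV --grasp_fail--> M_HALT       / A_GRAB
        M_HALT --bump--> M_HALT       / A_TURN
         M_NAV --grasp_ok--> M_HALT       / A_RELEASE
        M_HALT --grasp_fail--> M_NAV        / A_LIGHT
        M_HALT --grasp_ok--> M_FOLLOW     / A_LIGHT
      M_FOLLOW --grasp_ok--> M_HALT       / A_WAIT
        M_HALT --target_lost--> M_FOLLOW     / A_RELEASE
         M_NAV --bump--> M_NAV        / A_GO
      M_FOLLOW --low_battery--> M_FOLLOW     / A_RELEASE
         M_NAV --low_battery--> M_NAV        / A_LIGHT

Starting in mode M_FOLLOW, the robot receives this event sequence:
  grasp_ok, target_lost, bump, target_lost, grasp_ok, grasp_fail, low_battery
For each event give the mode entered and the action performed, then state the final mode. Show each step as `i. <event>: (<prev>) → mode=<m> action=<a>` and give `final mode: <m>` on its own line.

1. grasp_ok: (M_FOLLOW) → mode=M_HALT action=A_WAIT
2. target_lost: (M_HALT) → mode=M_FOLLOW action=A_RELEASE
3. bump: (M_FOLLOW) → mode=M_FOLLOW action=A_GO
4. target_lost: (M_FOLLOW) → mode=M_FOLLOW action=A_TURN
5. grasp_ok: (M_FOLLOW) → mode=M_HALT action=A_WAIT
6. grasp_fail: (M_HALT) → mode=M_NAV action=A_LIGHT
7. low_battery: (M_NAV) → mode=M_NAV action=A_LIGHT

final mode: M_NAV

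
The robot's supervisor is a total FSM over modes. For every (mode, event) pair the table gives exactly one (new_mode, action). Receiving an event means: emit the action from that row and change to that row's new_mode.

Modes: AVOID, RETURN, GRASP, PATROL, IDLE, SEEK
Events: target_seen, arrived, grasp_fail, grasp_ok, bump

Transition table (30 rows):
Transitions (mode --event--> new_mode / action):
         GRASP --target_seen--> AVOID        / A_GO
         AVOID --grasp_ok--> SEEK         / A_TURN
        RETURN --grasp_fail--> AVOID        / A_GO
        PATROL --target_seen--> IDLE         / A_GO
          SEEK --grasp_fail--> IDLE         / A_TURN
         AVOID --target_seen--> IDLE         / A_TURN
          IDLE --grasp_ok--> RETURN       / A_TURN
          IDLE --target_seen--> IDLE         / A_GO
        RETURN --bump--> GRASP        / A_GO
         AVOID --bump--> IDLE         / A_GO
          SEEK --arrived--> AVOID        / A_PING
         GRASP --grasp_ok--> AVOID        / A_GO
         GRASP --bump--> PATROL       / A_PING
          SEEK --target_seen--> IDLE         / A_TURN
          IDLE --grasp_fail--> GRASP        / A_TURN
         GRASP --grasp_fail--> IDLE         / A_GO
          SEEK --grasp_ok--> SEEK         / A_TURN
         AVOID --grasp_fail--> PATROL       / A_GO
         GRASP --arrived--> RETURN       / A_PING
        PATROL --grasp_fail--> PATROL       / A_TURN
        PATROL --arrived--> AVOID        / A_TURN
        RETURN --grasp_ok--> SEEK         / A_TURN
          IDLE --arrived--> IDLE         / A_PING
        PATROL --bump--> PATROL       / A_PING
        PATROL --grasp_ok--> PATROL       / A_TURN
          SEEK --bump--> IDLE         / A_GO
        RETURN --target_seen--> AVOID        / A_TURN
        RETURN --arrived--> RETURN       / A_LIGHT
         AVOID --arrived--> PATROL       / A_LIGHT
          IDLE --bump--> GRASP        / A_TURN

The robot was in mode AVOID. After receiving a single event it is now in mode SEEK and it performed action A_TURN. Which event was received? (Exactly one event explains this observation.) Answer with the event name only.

try target_seen: (AVOID, target_seen) → (IDLE, A_TURN)
try arrived: (AVOID, arrived) → (PATROL, A_LIGHT)
try grasp_fail: (AVOID, grasp_fail) → (PATROL, A_GO)
try grasp_ok: (AVOID, grasp_ok) → (SEEK, A_TURN)  ← matches
try bump: (AVOID, bump) → (IDLE, A_GO)

grasp_ok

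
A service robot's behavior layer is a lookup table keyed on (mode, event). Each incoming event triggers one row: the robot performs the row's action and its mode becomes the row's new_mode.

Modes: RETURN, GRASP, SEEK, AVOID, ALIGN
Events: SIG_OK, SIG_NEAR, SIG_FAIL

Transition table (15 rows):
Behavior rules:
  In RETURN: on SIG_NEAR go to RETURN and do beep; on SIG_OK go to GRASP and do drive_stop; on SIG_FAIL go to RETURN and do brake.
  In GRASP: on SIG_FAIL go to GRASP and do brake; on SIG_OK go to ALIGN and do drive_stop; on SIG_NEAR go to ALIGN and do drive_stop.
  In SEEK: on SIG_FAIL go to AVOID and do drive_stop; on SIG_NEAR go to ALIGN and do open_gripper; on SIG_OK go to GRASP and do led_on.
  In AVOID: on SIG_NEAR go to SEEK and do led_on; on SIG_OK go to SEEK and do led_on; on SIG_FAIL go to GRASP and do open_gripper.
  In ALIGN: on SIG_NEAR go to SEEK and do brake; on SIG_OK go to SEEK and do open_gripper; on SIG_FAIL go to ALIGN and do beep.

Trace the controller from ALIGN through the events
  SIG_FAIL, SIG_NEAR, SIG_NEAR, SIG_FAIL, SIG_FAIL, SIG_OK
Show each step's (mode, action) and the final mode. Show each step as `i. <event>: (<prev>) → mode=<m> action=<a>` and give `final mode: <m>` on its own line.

final mode: SEEK

1. SIG_FAIL: (ALIGN) → mode=ALIGN action=beep
2. SIG_NEAR: (ALIGN) → mode=SEEK action=brake
3. SIG_NEAR: (SEEK) → mode=ALIGN action=open_gripper
4. SIG_FAIL: (ALIGN) → mode=ALIGN action=beep
5. SIG_FAIL: (ALIGN) → mode=ALIGN action=beep
6. SIG_OK: (ALIGN) → mode=SEEK action=open_gripper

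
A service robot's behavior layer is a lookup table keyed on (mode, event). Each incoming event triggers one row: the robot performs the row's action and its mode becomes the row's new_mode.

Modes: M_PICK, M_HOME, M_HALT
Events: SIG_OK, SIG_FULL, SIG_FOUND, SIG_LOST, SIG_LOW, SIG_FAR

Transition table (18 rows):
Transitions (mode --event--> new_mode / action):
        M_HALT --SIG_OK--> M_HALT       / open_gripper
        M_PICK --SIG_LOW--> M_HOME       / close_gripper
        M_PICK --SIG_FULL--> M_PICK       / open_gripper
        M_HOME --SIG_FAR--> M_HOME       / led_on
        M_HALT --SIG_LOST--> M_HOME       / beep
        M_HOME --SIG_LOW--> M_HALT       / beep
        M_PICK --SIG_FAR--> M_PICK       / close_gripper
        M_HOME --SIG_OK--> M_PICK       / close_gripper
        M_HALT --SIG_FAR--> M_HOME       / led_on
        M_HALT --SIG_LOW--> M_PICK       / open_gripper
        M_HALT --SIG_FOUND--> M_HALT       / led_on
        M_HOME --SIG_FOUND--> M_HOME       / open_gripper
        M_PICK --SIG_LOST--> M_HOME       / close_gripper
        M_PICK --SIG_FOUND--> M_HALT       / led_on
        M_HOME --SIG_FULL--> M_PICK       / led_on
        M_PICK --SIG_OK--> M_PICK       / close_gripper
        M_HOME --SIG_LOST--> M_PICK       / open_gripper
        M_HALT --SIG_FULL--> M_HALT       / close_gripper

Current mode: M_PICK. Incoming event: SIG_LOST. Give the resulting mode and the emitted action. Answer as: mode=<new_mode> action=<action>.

mode=M_HOME action=close_gripper

current mode = M_PICK; filter table to that mode:
  (M_PICK, SIG_LOW) → (M_HOME, close_gripper)
  (M_PICK, SIG_FULL) → (M_PICK, open_gripper)
  (M_PICK, SIG_FAR) → (M_PICK, close_gripper)
  (M_PICK, SIG_LOST) → (M_HOME, close_gripper)  ← event matches
  (M_PICK, SIG_FOUND) → (M_HALT, led_on)
  (M_PICK, SIG_OK) → (M_PICK, close_gripper)
event = SIG_LOST selects (M_HOME, close_gripper)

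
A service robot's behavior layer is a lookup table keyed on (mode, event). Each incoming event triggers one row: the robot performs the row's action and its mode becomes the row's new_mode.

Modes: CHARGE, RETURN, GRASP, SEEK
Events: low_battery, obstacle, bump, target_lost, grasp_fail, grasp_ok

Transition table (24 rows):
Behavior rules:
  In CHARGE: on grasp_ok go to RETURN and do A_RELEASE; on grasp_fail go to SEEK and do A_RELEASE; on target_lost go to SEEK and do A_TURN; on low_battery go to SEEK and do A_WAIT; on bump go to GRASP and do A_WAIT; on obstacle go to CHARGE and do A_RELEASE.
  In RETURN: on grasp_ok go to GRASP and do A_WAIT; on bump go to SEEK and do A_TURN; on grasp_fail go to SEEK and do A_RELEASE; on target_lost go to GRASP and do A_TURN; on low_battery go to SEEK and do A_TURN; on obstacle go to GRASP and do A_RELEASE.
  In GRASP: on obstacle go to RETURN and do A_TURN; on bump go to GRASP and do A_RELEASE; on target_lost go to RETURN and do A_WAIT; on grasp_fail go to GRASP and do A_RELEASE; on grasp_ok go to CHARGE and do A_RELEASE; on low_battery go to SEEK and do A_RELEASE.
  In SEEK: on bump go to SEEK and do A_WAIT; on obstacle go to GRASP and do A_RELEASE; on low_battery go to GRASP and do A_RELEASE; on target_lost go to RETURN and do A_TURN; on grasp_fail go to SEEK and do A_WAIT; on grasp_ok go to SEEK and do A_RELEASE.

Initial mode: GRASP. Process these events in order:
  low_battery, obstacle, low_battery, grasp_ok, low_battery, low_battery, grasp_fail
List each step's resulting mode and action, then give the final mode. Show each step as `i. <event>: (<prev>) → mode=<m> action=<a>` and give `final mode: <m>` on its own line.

final mode: SEEK

1. low_battery: (GRASP) → mode=SEEK action=A_RELEASE
2. obstacle: (SEEK) → mode=GRASP action=A_RELEASE
3. low_battery: (GRASP) → mode=SEEK action=A_RELEASE
4. grasp_ok: (SEEK) → mode=SEEK action=A_RELEASE
5. low_battery: (SEEK) → mode=GRASP action=A_RELEASE
6. low_battery: (GRASP) → mode=SEEK action=A_RELEASE
7. grasp_fail: (SEEK) → mode=SEEK action=A_WAIT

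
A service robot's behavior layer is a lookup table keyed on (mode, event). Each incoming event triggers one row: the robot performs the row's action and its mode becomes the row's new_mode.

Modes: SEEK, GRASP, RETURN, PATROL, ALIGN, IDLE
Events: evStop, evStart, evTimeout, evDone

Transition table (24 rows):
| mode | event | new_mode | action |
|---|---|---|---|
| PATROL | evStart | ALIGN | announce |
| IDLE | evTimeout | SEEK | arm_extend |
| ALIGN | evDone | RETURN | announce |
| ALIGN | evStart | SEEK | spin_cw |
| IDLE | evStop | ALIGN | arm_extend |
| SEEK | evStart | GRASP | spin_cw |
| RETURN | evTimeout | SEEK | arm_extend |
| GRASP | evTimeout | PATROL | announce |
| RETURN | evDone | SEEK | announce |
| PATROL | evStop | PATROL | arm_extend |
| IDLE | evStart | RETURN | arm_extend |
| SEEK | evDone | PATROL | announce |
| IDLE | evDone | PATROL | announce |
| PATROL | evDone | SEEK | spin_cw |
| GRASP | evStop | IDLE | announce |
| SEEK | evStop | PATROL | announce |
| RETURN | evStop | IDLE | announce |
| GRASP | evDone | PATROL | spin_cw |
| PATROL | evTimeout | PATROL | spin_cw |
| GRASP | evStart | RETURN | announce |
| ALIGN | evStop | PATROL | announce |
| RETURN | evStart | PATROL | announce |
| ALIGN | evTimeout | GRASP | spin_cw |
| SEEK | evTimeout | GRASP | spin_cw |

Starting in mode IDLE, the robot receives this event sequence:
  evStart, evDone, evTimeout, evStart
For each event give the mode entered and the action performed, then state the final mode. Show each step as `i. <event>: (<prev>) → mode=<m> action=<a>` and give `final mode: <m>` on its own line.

final mode: RETURN

1. evStart: (IDLE) → mode=RETURN action=arm_extend
2. evDone: (RETURN) → mode=SEEK action=announce
3. evTimeout: (SEEK) → mode=GRASP action=spin_cw
4. evStart: (GRASP) → mode=RETURN action=announce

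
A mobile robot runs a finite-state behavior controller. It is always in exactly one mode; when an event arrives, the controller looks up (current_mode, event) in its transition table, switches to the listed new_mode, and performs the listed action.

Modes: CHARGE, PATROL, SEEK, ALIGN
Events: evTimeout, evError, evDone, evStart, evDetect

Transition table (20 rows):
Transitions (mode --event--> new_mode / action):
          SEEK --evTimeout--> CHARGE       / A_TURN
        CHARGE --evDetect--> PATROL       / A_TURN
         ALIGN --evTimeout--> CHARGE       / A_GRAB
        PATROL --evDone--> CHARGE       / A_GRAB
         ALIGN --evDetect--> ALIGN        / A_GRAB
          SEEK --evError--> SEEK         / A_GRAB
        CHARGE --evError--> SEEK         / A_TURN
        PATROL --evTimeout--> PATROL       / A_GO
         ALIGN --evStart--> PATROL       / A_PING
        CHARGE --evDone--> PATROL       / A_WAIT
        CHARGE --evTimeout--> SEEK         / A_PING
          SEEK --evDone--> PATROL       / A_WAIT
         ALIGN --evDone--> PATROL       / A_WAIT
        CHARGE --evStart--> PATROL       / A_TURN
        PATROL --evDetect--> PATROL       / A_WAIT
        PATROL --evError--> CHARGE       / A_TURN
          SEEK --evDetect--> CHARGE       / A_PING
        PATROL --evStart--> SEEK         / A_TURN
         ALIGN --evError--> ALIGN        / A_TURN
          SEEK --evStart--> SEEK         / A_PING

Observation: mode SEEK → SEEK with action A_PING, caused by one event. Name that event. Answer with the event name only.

try evTimeout: (SEEK, evTimeout) → (CHARGE, A_TURN)
try evError: (SEEK, evError) → (SEEK, A_GRAB)
try evDone: (SEEK, evDone) → (PATROL, A_WAIT)
try evStart: (SEEK, evStart) → (SEEK, A_PING)  ← matches
try evDetect: (SEEK, evDetect) → (CHARGE, A_PING)

evStart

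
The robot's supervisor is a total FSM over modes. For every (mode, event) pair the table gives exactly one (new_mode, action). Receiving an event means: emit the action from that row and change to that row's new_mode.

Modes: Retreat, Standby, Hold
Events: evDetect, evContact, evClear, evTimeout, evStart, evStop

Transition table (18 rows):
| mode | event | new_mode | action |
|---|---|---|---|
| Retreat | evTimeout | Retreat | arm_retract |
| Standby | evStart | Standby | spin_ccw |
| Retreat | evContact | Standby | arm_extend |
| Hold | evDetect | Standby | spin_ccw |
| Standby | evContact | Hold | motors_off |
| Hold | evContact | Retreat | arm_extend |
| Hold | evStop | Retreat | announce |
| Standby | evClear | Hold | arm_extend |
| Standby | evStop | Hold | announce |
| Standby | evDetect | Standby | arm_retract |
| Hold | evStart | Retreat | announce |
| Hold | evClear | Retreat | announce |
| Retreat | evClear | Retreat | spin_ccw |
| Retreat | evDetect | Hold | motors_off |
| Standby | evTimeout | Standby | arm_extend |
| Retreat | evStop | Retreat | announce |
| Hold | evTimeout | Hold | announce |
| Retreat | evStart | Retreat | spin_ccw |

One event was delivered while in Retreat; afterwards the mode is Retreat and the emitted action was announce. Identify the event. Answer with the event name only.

evStop

try evDetect: (Retreat, evDetect) → (Hold, motors_off)
try evContact: (Retreat, evContact) → (Standby, arm_extend)
try evClear: (Retreat, evClear) → (Retreat, spin_ccw)
try evTimeout: (Retreat, evTimeout) → (Retreat, arm_retract)
try evStart: (Retreat, evStart) → (Retreat, spin_ccw)
try evStop: (Retreat, evStop) → (Retreat, announce)  ← matches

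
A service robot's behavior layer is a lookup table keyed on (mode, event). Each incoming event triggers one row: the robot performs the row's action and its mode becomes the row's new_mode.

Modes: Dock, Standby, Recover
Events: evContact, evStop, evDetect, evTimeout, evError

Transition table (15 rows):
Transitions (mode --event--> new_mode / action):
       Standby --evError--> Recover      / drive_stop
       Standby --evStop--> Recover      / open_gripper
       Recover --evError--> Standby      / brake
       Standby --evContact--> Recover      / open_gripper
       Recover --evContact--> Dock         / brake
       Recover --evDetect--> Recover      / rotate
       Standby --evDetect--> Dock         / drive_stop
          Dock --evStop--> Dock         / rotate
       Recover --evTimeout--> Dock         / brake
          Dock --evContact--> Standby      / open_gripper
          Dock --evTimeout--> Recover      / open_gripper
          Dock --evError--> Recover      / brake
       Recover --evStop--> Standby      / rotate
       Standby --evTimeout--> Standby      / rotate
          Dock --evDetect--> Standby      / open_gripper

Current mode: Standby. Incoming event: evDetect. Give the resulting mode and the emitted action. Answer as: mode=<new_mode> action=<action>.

mode=Dock action=drive_stop

current mode = Standby; filter table to that mode:
  (Standby, evError) → (Recover, drive_stop)
  (Standby, evStop) → (Recover, open_gripper)
  (Standby, evContact) → (Recover, open_gripper)
  (Standby, evDetect) → (Dock, drive_stop)  ← event matches
  (Standby, evTimeout) → (Standby, rotate)
event = evDetect selects (Dock, drive_stop)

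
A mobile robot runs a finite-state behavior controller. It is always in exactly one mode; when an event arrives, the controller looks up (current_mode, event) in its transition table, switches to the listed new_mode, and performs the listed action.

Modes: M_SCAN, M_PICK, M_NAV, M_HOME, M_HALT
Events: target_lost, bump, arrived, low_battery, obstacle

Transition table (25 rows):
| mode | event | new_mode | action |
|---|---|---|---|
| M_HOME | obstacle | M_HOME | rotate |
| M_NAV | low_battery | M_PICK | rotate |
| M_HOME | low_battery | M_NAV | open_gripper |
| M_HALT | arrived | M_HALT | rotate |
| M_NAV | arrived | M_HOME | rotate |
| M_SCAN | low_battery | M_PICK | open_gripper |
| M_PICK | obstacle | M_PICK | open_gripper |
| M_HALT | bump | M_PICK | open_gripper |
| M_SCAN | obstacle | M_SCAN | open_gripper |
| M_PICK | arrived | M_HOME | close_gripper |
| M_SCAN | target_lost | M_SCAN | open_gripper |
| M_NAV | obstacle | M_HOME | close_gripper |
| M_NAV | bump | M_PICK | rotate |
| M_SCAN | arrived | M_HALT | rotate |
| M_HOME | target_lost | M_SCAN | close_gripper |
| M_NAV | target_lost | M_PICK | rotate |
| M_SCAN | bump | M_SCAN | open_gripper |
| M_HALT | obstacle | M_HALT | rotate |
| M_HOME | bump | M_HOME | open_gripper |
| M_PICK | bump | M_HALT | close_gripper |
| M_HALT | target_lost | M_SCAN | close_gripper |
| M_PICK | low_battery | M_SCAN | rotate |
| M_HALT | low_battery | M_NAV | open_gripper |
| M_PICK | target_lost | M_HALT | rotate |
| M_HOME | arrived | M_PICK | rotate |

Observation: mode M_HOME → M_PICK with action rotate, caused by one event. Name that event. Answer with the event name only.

try target_lost: (M_HOME, target_lost) → (M_SCAN, close_gripper)
try bump: (M_HOME, bump) → (M_HOME, open_gripper)
try arrived: (M_HOME, arrived) → (M_PICK, rotate)  ← matches
try low_battery: (M_HOME, low_battery) → (M_NAV, open_gripper)
try obstacle: (M_HOME, obstacle) → (M_HOME, rotate)

arrived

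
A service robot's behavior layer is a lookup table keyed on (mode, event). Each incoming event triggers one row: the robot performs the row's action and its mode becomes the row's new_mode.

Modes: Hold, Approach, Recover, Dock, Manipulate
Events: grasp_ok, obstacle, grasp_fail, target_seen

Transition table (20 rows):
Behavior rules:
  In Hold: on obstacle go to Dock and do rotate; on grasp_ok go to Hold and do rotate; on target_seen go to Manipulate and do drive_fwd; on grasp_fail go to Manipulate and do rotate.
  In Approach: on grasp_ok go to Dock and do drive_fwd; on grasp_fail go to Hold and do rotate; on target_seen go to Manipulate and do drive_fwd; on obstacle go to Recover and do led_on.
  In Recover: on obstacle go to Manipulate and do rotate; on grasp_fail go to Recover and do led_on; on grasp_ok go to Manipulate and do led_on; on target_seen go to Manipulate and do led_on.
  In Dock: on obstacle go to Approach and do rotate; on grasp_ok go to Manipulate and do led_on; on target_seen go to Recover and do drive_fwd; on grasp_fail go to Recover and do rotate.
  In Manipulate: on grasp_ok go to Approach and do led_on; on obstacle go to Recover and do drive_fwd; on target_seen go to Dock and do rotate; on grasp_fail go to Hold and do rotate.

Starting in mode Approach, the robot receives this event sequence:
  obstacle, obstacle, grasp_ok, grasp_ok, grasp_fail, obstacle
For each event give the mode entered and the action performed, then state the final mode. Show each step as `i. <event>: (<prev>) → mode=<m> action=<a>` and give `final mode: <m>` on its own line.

1. obstacle: (Approach) → mode=Recover action=led_on
2. obstacle: (Recover) → mode=Manipulate action=rotate
3. grasp_ok: (Manipulate) → mode=Approach action=led_on
4. grasp_ok: (Approach) → mode=Dock action=drive_fwd
5. grasp_fail: (Dock) → mode=Recover action=rotate
6. obstacle: (Recover) → mode=Manipulate action=rotate

final mode: Manipulate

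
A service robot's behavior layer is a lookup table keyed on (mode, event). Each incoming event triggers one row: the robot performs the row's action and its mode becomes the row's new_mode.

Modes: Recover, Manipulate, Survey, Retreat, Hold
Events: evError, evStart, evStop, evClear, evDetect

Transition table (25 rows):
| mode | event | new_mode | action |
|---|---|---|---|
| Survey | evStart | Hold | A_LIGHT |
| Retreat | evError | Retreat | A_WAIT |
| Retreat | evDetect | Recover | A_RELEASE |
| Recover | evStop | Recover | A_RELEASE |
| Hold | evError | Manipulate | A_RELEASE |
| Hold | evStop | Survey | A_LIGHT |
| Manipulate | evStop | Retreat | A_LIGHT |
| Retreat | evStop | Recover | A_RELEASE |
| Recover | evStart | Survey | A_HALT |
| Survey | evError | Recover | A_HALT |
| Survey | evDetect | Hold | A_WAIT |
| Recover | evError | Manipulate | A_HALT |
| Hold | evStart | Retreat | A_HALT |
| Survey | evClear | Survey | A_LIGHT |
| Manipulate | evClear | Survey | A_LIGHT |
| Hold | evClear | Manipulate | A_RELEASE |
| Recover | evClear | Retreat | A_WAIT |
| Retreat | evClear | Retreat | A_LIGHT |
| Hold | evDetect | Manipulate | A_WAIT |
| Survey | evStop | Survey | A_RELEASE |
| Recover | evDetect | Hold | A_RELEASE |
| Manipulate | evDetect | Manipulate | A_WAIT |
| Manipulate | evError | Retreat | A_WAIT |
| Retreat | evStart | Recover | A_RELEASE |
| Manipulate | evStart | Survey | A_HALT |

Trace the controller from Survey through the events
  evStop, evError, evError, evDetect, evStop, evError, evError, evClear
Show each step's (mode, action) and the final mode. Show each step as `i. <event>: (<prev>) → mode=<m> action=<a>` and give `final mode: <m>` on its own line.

1. evStop: (Survey) → mode=Survey action=A_RELEASE
2. evError: (Survey) → mode=Recover action=A_HALT
3. evError: (Recover) → mode=Manipulate action=A_HALT
4. evDetect: (Manipulate) → mode=Manipulate action=A_WAIT
5. evStop: (Manipulate) → mode=Retreat action=A_LIGHT
6. evError: (Retreat) → mode=Retreat action=A_WAIT
7. evError: (Retreat) → mode=Retreat action=A_WAIT
8. evClear: (Retreat) → mode=Retreat action=A_LIGHT

final mode: Retreat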